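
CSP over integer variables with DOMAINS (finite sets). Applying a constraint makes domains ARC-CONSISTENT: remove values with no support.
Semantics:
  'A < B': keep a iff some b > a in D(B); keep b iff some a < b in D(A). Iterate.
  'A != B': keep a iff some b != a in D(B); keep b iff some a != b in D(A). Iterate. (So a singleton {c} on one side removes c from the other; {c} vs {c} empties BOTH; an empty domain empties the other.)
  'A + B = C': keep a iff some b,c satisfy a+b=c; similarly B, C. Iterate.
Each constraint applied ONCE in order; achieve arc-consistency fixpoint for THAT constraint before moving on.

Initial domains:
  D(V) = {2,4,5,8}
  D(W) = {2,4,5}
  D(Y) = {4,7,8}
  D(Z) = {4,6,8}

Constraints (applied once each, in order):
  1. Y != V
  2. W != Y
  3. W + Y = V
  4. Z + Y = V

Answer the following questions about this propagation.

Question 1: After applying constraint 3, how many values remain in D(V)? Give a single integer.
Constraint 1 (Y != V) on D(Y)={4,7,8} D(V)={2,4,5,8}: no change
Constraint 2 (W != Y) on D(W)={2,4,5} D(Y)={4,7,8}: no change
Constraint 3 (W + Y = V) on D(W)={2,4,5} D(Y)={4,7,8} D(V)={2,4,5,8}: W {2,4,5}->{4}; Y {4,7,8}->{4}; V {2,4,5,8}->{8}
So after constraint 3: D(V)={8}, size = 1

Answer: 1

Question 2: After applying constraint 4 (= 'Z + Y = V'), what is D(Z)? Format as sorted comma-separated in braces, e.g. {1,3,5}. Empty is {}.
Constraint 1 (Y != V) on D(Y)={4,7,8} D(V)={2,4,5,8}: no change
Constraint 2 (W != Y) on D(W)={2,4,5} D(Y)={4,7,8}: no change
Constraint 3 (W + Y = V) on D(W)={2,4,5} D(Y)={4,7,8} D(V)={2,4,5,8}: W {2,4,5}->{4}; Y {4,7,8}->{4}; V {2,4,5,8}->{8}
Constraint 4 (Z + Y = V) on D(Z)={4,6,8} D(Y)={4} D(V)={8}: Z {4,6,8}->{4}
So after constraint 4: D(Z) = {4}

Answer: {4}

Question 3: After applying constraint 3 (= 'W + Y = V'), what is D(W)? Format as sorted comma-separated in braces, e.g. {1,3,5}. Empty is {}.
Constraint 1 (Y != V) on D(Y)={4,7,8} D(V)={2,4,5,8}: no change
Constraint 2 (W != Y) on D(W)={2,4,5} D(Y)={4,7,8}: no change
Constraint 3 (W + Y = V) on D(W)={2,4,5} D(Y)={4,7,8} D(V)={2,4,5,8}: W {2,4,5}->{4}; Y {4,7,8}->{4}; V {2,4,5,8}->{8}
So after constraint 3: D(W) = {4}

Answer: {4}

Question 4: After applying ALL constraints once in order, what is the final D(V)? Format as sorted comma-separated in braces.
Constraint 1 (Y != V) on D(Y)={4,7,8} D(V)={2,4,5,8}: no change
Constraint 2 (W != Y) on D(W)={2,4,5} D(Y)={4,7,8}: no change
Constraint 3 (W + Y = V) on D(W)={2,4,5} D(Y)={4,7,8} D(V)={2,4,5,8}: W {2,4,5}->{4}; Y {4,7,8}->{4}; V {2,4,5,8}->{8}
Constraint 4 (Z + Y = V) on D(Z)={4,6,8} D(Y)={4} D(V)={8}: Z {4,6,8}->{4}
So after all 4 constraints: D(V) = {8}

Answer: {8}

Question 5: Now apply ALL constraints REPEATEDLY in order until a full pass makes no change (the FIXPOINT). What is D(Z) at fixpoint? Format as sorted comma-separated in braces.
Answer: {}

Derivation:
pass 0 (initial): D(Z)={4,6,8}
pass 1: V {2,4,5,8}->{8}; W {2,4,5}->{4}; Y {4,7,8}->{4}; Z {4,6,8}->{4}
pass 2: V {8}->{}; W {4}->{}; Y {4}->{}; Z {4}->{}
pass 3: no change
Fixpoint after 3 passes: D(Z) = {}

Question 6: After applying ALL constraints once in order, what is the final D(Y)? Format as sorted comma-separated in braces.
Constraint 1 (Y != V) on D(Y)={4,7,8} D(V)={2,4,5,8}: no change
Constraint 2 (W != Y) on D(W)={2,4,5} D(Y)={4,7,8}: no change
Constraint 3 (W + Y = V) on D(W)={2,4,5} D(Y)={4,7,8} D(V)={2,4,5,8}: W {2,4,5}->{4}; Y {4,7,8}->{4}; V {2,4,5,8}->{8}
Constraint 4 (Z + Y = V) on D(Z)={4,6,8} D(Y)={4} D(V)={8}: Z {4,6,8}->{4}
So after all 4 constraints: D(Y) = {4}

Answer: {4}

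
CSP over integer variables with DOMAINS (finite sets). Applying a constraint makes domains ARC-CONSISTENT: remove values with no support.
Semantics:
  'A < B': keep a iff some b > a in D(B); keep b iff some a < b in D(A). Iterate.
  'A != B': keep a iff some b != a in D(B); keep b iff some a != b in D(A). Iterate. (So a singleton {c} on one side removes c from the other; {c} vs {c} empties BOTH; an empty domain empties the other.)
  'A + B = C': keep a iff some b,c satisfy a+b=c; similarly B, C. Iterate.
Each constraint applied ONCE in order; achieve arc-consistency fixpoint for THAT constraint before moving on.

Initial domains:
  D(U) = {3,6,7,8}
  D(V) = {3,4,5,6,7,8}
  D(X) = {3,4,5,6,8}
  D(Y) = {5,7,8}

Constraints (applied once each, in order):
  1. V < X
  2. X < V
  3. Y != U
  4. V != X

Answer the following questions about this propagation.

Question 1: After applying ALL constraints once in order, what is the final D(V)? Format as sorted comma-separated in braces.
Answer: {5,6,7}

Derivation:
Constraint 1 (V < X) on D(V)={3,4,5,6,7,8} D(X)={3,4,5,6,8}: V {3,4,5,6,7,8}->{3,4,5,6,7}; X {3,4,5,6,8}->{4,5,6,8}
Constraint 2 (X < V) on D(X)={4,5,6,8} D(V)={3,4,5,6,7}: X {4,5,6,8}->{4,5,6}; V {3,4,5,6,7}->{5,6,7}
Constraint 3 (Y != U) on D(Y)={5,7,8} D(U)={3,6,7,8}: no change
Constraint 4 (V != X) on D(V)={5,6,7} D(X)={4,5,6}: no change
So after all 4 constraints: D(V) = {5,6,7}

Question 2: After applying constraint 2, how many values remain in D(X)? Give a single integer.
Constraint 1 (V < X) on D(V)={3,4,5,6,7,8} D(X)={3,4,5,6,8}: V {3,4,5,6,7,8}->{3,4,5,6,7}; X {3,4,5,6,8}->{4,5,6,8}
Constraint 2 (X < V) on D(X)={4,5,6,8} D(V)={3,4,5,6,7}: X {4,5,6,8}->{4,5,6}; V {3,4,5,6,7}->{5,6,7}
So after constraint 2: D(X)={4,5,6}, size = 3

Answer: 3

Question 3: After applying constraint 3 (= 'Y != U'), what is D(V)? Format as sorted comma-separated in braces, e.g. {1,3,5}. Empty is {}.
Answer: {5,6,7}

Derivation:
Constraint 1 (V < X) on D(V)={3,4,5,6,7,8} D(X)={3,4,5,6,8}: V {3,4,5,6,7,8}->{3,4,5,6,7}; X {3,4,5,6,8}->{4,5,6,8}
Constraint 2 (X < V) on D(X)={4,5,6,8} D(V)={3,4,5,6,7}: X {4,5,6,8}->{4,5,6}; V {3,4,5,6,7}->{5,6,7}
Constraint 3 (Y != U) on D(Y)={5,7,8} D(U)={3,6,7,8}: no change
So after constraint 3: D(V) = {5,6,7}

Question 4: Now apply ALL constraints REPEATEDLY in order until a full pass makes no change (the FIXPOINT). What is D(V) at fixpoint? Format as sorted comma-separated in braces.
Answer: {}

Derivation:
pass 0 (initial): D(V)={3,4,5,6,7,8}
pass 1: V {3,4,5,6,7,8}->{5,6,7}; X {3,4,5,6,8}->{4,5,6}
pass 2: V {5,6,7}->{}; X {4,5,6}->{}
pass 3: no change
Fixpoint after 3 passes: D(V) = {}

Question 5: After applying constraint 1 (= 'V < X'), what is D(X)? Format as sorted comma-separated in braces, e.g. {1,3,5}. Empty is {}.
Answer: {4,5,6,8}

Derivation:
Constraint 1 (V < X) on D(V)={3,4,5,6,7,8} D(X)={3,4,5,6,8}: V {3,4,5,6,7,8}->{3,4,5,6,7}; X {3,4,5,6,8}->{4,5,6,8}
So after constraint 1: D(X) = {4,5,6,8}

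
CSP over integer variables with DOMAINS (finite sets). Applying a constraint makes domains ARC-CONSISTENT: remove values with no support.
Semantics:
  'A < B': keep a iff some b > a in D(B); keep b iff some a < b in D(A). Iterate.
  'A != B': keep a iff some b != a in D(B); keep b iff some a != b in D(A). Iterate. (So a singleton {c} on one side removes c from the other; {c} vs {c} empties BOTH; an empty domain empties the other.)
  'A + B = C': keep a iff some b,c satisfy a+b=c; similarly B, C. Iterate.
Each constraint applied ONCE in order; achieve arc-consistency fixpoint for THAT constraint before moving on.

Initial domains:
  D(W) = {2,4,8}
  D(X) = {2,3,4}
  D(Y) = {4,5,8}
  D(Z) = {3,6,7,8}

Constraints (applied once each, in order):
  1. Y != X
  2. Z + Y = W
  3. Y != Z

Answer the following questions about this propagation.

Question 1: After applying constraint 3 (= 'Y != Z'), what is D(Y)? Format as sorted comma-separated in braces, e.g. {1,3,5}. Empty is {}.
Constraint 1 (Y != X) on D(Y)={4,5,8} D(X)={2,3,4}: no change
Constraint 2 (Z + Y = W) on D(Z)={3,6,7,8} D(Y)={4,5,8} D(W)={2,4,8}: Z {3,6,7,8}->{3}; Y {4,5,8}->{5}; W {2,4,8}->{8}
Constraint 3 (Y != Z) on D(Y)={5} D(Z)={3}: no change
So after constraint 3: D(Y) = {5}

Answer: {5}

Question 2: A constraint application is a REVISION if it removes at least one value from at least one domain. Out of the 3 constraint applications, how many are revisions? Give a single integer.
Constraint 1 (Y != X) on D(Y)={4,5,8} D(X)={2,3,4}: no change => not a revision
Constraint 2 (Z + Y = W) on D(Z)={3,6,7,8} D(Y)={4,5,8} D(W)={2,4,8}: Z {3,6,7,8}->{3}; Y {4,5,8}->{5}; W {2,4,8}->{8} => REVISION
Constraint 3 (Y != Z) on D(Y)={5} D(Z)={3}: no change => not a revision
Total revisions = 1

Answer: 1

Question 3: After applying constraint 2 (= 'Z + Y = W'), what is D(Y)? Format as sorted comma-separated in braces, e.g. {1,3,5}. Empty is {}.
Answer: {5}

Derivation:
Constraint 1 (Y != X) on D(Y)={4,5,8} D(X)={2,3,4}: no change
Constraint 2 (Z + Y = W) on D(Z)={3,6,7,8} D(Y)={4,5,8} D(W)={2,4,8}: Z {3,6,7,8}->{3}; Y {4,5,8}->{5}; W {2,4,8}->{8}
So after constraint 2: D(Y) = {5}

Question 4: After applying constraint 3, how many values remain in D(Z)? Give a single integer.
Constraint 1 (Y != X) on D(Y)={4,5,8} D(X)={2,3,4}: no change
Constraint 2 (Z + Y = W) on D(Z)={3,6,7,8} D(Y)={4,5,8} D(W)={2,4,8}: Z {3,6,7,8}->{3}; Y {4,5,8}->{5}; W {2,4,8}->{8}
Constraint 3 (Y != Z) on D(Y)={5} D(Z)={3}: no change
So after constraint 3: D(Z)={3}, size = 1

Answer: 1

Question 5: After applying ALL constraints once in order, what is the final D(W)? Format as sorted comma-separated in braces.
Constraint 1 (Y != X) on D(Y)={4,5,8} D(X)={2,3,4}: no change
Constraint 2 (Z + Y = W) on D(Z)={3,6,7,8} D(Y)={4,5,8} D(W)={2,4,8}: Z {3,6,7,8}->{3}; Y {4,5,8}->{5}; W {2,4,8}->{8}
Constraint 3 (Y != Z) on D(Y)={5} D(Z)={3}: no change
So after all 3 constraints: D(W) = {8}

Answer: {8}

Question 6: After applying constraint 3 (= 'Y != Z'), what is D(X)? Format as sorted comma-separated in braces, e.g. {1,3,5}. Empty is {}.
Answer: {2,3,4}

Derivation:
Constraint 1 (Y != X) on D(Y)={4,5,8} D(X)={2,3,4}: no change
Constraint 2 (Z + Y = W) on D(Z)={3,6,7,8} D(Y)={4,5,8} D(W)={2,4,8}: Z {3,6,7,8}->{3}; Y {4,5,8}->{5}; W {2,4,8}->{8}
Constraint 3 (Y != Z) on D(Y)={5} D(Z)={3}: no change
So after constraint 3: D(X) = {2,3,4}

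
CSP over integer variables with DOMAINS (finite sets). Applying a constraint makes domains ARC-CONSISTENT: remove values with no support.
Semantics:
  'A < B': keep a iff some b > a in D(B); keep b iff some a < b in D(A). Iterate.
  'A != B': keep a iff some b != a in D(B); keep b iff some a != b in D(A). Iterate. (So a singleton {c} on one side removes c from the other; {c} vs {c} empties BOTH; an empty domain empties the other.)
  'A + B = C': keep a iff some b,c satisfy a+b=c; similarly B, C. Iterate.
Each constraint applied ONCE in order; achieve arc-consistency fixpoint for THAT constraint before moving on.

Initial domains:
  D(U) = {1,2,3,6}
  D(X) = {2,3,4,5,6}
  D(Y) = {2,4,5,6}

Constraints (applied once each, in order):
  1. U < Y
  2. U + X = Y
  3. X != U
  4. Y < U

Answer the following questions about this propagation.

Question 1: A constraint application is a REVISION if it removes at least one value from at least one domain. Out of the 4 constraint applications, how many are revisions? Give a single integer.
Answer: 3

Derivation:
Constraint 1 (U < Y) on D(U)={1,2,3,6} D(Y)={2,4,5,6}: U {1,2,3,6}->{1,2,3} => REVISION
Constraint 2 (U + X = Y) on D(U)={1,2,3} D(X)={2,3,4,5,6} D(Y)={2,4,5,6}: X {2,3,4,5,6}->{2,3,4,5}; Y {2,4,5,6}->{4,5,6} => REVISION
Constraint 3 (X != U) on D(X)={2,3,4,5} D(U)={1,2,3}: no change => not a revision
Constraint 4 (Y < U) on D(Y)={4,5,6} D(U)={1,2,3}: Y {4,5,6}->{}; U {1,2,3}->{} => REVISION
Total revisions = 3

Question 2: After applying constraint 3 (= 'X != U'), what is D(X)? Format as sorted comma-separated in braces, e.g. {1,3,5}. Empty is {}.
Constraint 1 (U < Y) on D(U)={1,2,3,6} D(Y)={2,4,5,6}: U {1,2,3,6}->{1,2,3}
Constraint 2 (U + X = Y) on D(U)={1,2,3} D(X)={2,3,4,5,6} D(Y)={2,4,5,6}: X {2,3,4,5,6}->{2,3,4,5}; Y {2,4,5,6}->{4,5,6}
Constraint 3 (X != U) on D(X)={2,3,4,5} D(U)={1,2,3}: no change
So after constraint 3: D(X) = {2,3,4,5}

Answer: {2,3,4,5}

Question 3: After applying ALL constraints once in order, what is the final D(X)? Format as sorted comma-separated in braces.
Answer: {2,3,4,5}

Derivation:
Constraint 1 (U < Y) on D(U)={1,2,3,6} D(Y)={2,4,5,6}: U {1,2,3,6}->{1,2,3}
Constraint 2 (U + X = Y) on D(U)={1,2,3} D(X)={2,3,4,5,6} D(Y)={2,4,5,6}: X {2,3,4,5,6}->{2,3,4,5}; Y {2,4,5,6}->{4,5,6}
Constraint 3 (X != U) on D(X)={2,3,4,5} D(U)={1,2,3}: no change
Constraint 4 (Y < U) on D(Y)={4,5,6} D(U)={1,2,3}: Y {4,5,6}->{}; U {1,2,3}->{}
So after all 4 constraints: D(X) = {2,3,4,5}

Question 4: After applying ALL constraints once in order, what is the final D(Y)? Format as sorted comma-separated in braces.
Constraint 1 (U < Y) on D(U)={1,2,3,6} D(Y)={2,4,5,6}: U {1,2,3,6}->{1,2,3}
Constraint 2 (U + X = Y) on D(U)={1,2,3} D(X)={2,3,4,5,6} D(Y)={2,4,5,6}: X {2,3,4,5,6}->{2,3,4,5}; Y {2,4,5,6}->{4,5,6}
Constraint 3 (X != U) on D(X)={2,3,4,5} D(U)={1,2,3}: no change
Constraint 4 (Y < U) on D(Y)={4,5,6} D(U)={1,2,3}: Y {4,5,6}->{}; U {1,2,3}->{}
So after all 4 constraints: D(Y) = {}

Answer: {}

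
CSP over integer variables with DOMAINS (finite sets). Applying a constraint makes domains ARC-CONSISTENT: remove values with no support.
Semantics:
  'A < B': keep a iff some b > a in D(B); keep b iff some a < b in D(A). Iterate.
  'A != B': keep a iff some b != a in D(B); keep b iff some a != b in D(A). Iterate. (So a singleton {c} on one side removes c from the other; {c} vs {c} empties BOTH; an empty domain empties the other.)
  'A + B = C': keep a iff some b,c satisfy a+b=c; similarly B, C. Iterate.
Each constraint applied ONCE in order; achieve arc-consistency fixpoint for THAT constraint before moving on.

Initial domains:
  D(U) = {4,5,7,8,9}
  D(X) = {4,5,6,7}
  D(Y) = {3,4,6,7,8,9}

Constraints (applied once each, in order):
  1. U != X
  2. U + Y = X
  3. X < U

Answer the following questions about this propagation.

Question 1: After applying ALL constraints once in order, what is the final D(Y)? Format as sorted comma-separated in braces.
Constraint 1 (U != X) on D(U)={4,5,7,8,9} D(X)={4,5,6,7}: no change
Constraint 2 (U + Y = X) on D(U)={4,5,7,8,9} D(Y)={3,4,6,7,8,9} D(X)={4,5,6,7}: U {4,5,7,8,9}->{4}; Y {3,4,6,7,8,9}->{3}; X {4,5,6,7}->{7}
Constraint 3 (X < U) on D(X)={7} D(U)={4}: X {7}->{}; U {4}->{}
So after all 3 constraints: D(Y) = {3}

Answer: {3}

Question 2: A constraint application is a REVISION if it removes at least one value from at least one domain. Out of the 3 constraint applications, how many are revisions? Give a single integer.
Answer: 2

Derivation:
Constraint 1 (U != X) on D(U)={4,5,7,8,9} D(X)={4,5,6,7}: no change => not a revision
Constraint 2 (U + Y = X) on D(U)={4,5,7,8,9} D(Y)={3,4,6,7,8,9} D(X)={4,5,6,7}: U {4,5,7,8,9}->{4}; Y {3,4,6,7,8,9}->{3}; X {4,5,6,7}->{7} => REVISION
Constraint 3 (X < U) on D(X)={7} D(U)={4}: X {7}->{}; U {4}->{} => REVISION
Total revisions = 2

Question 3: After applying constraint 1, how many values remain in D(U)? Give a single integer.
Answer: 5

Derivation:
Constraint 1 (U != X) on D(U)={4,5,7,8,9} D(X)={4,5,6,7}: no change
So after constraint 1: D(U)={4,5,7,8,9}, size = 5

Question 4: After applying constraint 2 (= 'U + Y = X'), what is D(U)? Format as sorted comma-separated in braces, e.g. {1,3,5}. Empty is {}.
Answer: {4}

Derivation:
Constraint 1 (U != X) on D(U)={4,5,7,8,9} D(X)={4,5,6,7}: no change
Constraint 2 (U + Y = X) on D(U)={4,5,7,8,9} D(Y)={3,4,6,7,8,9} D(X)={4,5,6,7}: U {4,5,7,8,9}->{4}; Y {3,4,6,7,8,9}->{3}; X {4,5,6,7}->{7}
So after constraint 2: D(U) = {4}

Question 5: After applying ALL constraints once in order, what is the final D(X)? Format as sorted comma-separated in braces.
Constraint 1 (U != X) on D(U)={4,5,7,8,9} D(X)={4,5,6,7}: no change
Constraint 2 (U + Y = X) on D(U)={4,5,7,8,9} D(Y)={3,4,6,7,8,9} D(X)={4,5,6,7}: U {4,5,7,8,9}->{4}; Y {3,4,6,7,8,9}->{3}; X {4,5,6,7}->{7}
Constraint 3 (X < U) on D(X)={7} D(U)={4}: X {7}->{}; U {4}->{}
So after all 3 constraints: D(X) = {}

Answer: {}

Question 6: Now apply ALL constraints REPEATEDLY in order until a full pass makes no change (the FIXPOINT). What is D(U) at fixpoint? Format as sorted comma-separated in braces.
Answer: {}

Derivation:
pass 0 (initial): D(U)={4,5,7,8,9}
pass 1: U {4,5,7,8,9}->{}; X {4,5,6,7}->{}; Y {3,4,6,7,8,9}->{3}
pass 2: Y {3}->{}
pass 3: no change
Fixpoint after 3 passes: D(U) = {}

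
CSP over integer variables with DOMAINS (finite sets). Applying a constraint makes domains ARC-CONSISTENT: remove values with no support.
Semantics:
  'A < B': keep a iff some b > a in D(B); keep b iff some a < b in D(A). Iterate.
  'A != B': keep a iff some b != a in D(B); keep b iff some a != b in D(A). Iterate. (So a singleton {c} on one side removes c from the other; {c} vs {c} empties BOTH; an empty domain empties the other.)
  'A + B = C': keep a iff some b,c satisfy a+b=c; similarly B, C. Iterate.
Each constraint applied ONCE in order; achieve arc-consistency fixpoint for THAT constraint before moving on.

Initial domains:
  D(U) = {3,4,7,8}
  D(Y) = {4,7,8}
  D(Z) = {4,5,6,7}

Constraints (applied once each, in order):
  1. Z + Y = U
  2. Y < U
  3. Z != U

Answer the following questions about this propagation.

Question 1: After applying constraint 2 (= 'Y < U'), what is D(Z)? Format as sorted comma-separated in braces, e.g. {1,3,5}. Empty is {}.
Constraint 1 (Z + Y = U) on D(Z)={4,5,6,7} D(Y)={4,7,8} D(U)={3,4,7,8}: Z {4,5,6,7}->{4}; Y {4,7,8}->{4}; U {3,4,7,8}->{8}
Constraint 2 (Y < U) on D(Y)={4} D(U)={8}: no change
So after constraint 2: D(Z) = {4}

Answer: {4}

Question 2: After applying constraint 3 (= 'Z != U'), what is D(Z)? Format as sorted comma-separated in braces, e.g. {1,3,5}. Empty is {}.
Answer: {4}

Derivation:
Constraint 1 (Z + Y = U) on D(Z)={4,5,6,7} D(Y)={4,7,8} D(U)={3,4,7,8}: Z {4,5,6,7}->{4}; Y {4,7,8}->{4}; U {3,4,7,8}->{8}
Constraint 2 (Y < U) on D(Y)={4} D(U)={8}: no change
Constraint 3 (Z != U) on D(Z)={4} D(U)={8}: no change
So after constraint 3: D(Z) = {4}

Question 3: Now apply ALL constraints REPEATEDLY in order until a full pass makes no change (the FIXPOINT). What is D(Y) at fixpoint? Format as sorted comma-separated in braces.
Answer: {4}

Derivation:
pass 0 (initial): D(Y)={4,7,8}
pass 1: U {3,4,7,8}->{8}; Y {4,7,8}->{4}; Z {4,5,6,7}->{4}
pass 2: no change
Fixpoint after 2 passes: D(Y) = {4}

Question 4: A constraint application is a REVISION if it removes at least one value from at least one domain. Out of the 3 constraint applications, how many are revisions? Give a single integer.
Answer: 1

Derivation:
Constraint 1 (Z + Y = U) on D(Z)={4,5,6,7} D(Y)={4,7,8} D(U)={3,4,7,8}: Z {4,5,6,7}->{4}; Y {4,7,8}->{4}; U {3,4,7,8}->{8} => REVISION
Constraint 2 (Y < U) on D(Y)={4} D(U)={8}: no change => not a revision
Constraint 3 (Z != U) on D(Z)={4} D(U)={8}: no change => not a revision
Total revisions = 1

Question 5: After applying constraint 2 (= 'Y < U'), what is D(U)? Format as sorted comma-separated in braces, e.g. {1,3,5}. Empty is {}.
Constraint 1 (Z + Y = U) on D(Z)={4,5,6,7} D(Y)={4,7,8} D(U)={3,4,7,8}: Z {4,5,6,7}->{4}; Y {4,7,8}->{4}; U {3,4,7,8}->{8}
Constraint 2 (Y < U) on D(Y)={4} D(U)={8}: no change
So after constraint 2: D(U) = {8}

Answer: {8}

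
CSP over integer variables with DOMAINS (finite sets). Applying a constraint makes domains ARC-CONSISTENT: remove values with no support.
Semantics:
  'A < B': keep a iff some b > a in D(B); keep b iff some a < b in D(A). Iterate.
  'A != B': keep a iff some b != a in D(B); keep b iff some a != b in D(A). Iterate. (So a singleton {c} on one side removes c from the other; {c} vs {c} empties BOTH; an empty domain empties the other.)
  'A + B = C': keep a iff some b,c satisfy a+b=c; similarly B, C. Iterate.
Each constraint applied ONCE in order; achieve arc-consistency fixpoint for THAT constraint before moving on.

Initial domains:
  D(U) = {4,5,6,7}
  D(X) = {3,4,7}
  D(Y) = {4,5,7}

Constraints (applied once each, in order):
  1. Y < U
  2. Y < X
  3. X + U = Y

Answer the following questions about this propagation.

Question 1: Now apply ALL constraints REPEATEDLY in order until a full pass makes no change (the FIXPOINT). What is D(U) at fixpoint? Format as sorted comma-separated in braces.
Answer: {}

Derivation:
pass 0 (initial): D(U)={4,5,6,7}
pass 1: U {4,5,6,7}->{}; X {3,4,7}->{}; Y {4,5,7}->{}
pass 2: no change
Fixpoint after 2 passes: D(U) = {}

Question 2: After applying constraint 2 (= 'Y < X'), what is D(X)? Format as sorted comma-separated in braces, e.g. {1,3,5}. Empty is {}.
Answer: {7}

Derivation:
Constraint 1 (Y < U) on D(Y)={4,5,7} D(U)={4,5,6,7}: Y {4,5,7}->{4,5}; U {4,5,6,7}->{5,6,7}
Constraint 2 (Y < X) on D(Y)={4,5} D(X)={3,4,7}: X {3,4,7}->{7}
So after constraint 2: D(X) = {7}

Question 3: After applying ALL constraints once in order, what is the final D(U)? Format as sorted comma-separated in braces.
Answer: {}

Derivation:
Constraint 1 (Y < U) on D(Y)={4,5,7} D(U)={4,5,6,7}: Y {4,5,7}->{4,5}; U {4,5,6,7}->{5,6,7}
Constraint 2 (Y < X) on D(Y)={4,5} D(X)={3,4,7}: X {3,4,7}->{7}
Constraint 3 (X + U = Y) on D(X)={7} D(U)={5,6,7} D(Y)={4,5}: X {7}->{}; U {5,6,7}->{}; Y {4,5}->{}
So after all 3 constraints: D(U) = {}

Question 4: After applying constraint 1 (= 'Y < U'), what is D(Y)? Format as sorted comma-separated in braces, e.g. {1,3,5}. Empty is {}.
Constraint 1 (Y < U) on D(Y)={4,5,7} D(U)={4,5,6,7}: Y {4,5,7}->{4,5}; U {4,5,6,7}->{5,6,7}
So after constraint 1: D(Y) = {4,5}

Answer: {4,5}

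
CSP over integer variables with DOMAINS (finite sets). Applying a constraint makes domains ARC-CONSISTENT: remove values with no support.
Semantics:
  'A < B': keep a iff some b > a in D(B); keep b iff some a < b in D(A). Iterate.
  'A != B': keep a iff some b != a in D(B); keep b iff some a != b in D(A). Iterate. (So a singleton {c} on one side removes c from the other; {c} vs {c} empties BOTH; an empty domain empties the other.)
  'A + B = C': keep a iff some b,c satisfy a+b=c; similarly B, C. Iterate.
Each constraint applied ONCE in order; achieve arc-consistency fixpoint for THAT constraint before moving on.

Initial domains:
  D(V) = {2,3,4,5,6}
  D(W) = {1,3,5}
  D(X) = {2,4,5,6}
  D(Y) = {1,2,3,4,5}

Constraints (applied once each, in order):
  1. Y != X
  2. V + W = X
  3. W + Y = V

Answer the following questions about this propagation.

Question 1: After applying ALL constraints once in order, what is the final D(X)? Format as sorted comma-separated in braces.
Answer: {4,5,6}

Derivation:
Constraint 1 (Y != X) on D(Y)={1,2,3,4,5} D(X)={2,4,5,6}: no change
Constraint 2 (V + W = X) on D(V)={2,3,4,5,6} D(W)={1,3,5} D(X)={2,4,5,6}: V {2,3,4,5,6}->{2,3,4,5}; W {1,3,5}->{1,3}; X {2,4,5,6}->{4,5,6}
Constraint 3 (W + Y = V) on D(W)={1,3} D(Y)={1,2,3,4,5} D(V)={2,3,4,5}: Y {1,2,3,4,5}->{1,2,3,4}
So after all 3 constraints: D(X) = {4,5,6}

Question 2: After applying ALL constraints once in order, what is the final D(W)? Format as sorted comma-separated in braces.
Constraint 1 (Y != X) on D(Y)={1,2,3,4,5} D(X)={2,4,5,6}: no change
Constraint 2 (V + W = X) on D(V)={2,3,4,5,6} D(W)={1,3,5} D(X)={2,4,5,6}: V {2,3,4,5,6}->{2,3,4,5}; W {1,3,5}->{1,3}; X {2,4,5,6}->{4,5,6}
Constraint 3 (W + Y = V) on D(W)={1,3} D(Y)={1,2,3,4,5} D(V)={2,3,4,5}: Y {1,2,3,4,5}->{1,2,3,4}
So after all 3 constraints: D(W) = {1,3}

Answer: {1,3}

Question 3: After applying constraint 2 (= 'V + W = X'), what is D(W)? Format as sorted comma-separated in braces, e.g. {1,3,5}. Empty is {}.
Constraint 1 (Y != X) on D(Y)={1,2,3,4,5} D(X)={2,4,5,6}: no change
Constraint 2 (V + W = X) on D(V)={2,3,4,5,6} D(W)={1,3,5} D(X)={2,4,5,6}: V {2,3,4,5,6}->{2,3,4,5}; W {1,3,5}->{1,3}; X {2,4,5,6}->{4,5,6}
So after constraint 2: D(W) = {1,3}

Answer: {1,3}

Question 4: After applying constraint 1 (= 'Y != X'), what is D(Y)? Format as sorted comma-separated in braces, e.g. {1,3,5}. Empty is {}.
Constraint 1 (Y != X) on D(Y)={1,2,3,4,5} D(X)={2,4,5,6}: no change
So after constraint 1: D(Y) = {1,2,3,4,5}

Answer: {1,2,3,4,5}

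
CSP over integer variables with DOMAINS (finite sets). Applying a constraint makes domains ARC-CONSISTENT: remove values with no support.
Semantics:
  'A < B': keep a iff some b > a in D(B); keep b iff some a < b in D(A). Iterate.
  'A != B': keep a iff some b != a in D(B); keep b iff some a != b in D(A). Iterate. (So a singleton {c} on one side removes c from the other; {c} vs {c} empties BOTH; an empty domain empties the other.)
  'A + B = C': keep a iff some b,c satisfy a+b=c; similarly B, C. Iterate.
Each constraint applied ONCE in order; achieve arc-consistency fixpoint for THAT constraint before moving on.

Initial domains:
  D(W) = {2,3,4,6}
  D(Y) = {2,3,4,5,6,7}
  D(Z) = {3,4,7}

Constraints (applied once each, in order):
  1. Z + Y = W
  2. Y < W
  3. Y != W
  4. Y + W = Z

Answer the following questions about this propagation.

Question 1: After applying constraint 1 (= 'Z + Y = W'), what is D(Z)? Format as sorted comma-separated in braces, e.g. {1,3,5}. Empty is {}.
Answer: {3,4}

Derivation:
Constraint 1 (Z + Y = W) on D(Z)={3,4,7} D(Y)={2,3,4,5,6,7} D(W)={2,3,4,6}: Z {3,4,7}->{3,4}; Y {2,3,4,5,6,7}->{2,3}; W {2,3,4,6}->{6}
So after constraint 1: D(Z) = {3,4}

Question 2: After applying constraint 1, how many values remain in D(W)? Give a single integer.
Answer: 1

Derivation:
Constraint 1 (Z + Y = W) on D(Z)={3,4,7} D(Y)={2,3,4,5,6,7} D(W)={2,3,4,6}: Z {3,4,7}->{3,4}; Y {2,3,4,5,6,7}->{2,3}; W {2,3,4,6}->{6}
So after constraint 1: D(W)={6}, size = 1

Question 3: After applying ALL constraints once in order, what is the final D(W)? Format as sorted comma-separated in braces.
Constraint 1 (Z + Y = W) on D(Z)={3,4,7} D(Y)={2,3,4,5,6,7} D(W)={2,3,4,6}: Z {3,4,7}->{3,4}; Y {2,3,4,5,6,7}->{2,3}; W {2,3,4,6}->{6}
Constraint 2 (Y < W) on D(Y)={2,3} D(W)={6}: no change
Constraint 3 (Y != W) on D(Y)={2,3} D(W)={6}: no change
Constraint 4 (Y + W = Z) on D(Y)={2,3} D(W)={6} D(Z)={3,4}: Y {2,3}->{}; W {6}->{}; Z {3,4}->{}
So after all 4 constraints: D(W) = {}

Answer: {}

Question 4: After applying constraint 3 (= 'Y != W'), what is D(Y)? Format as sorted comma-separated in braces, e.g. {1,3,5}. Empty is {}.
Answer: {2,3}

Derivation:
Constraint 1 (Z + Y = W) on D(Z)={3,4,7} D(Y)={2,3,4,5,6,7} D(W)={2,3,4,6}: Z {3,4,7}->{3,4}; Y {2,3,4,5,6,7}->{2,3}; W {2,3,4,6}->{6}
Constraint 2 (Y < W) on D(Y)={2,3} D(W)={6}: no change
Constraint 3 (Y != W) on D(Y)={2,3} D(W)={6}: no change
So after constraint 3: D(Y) = {2,3}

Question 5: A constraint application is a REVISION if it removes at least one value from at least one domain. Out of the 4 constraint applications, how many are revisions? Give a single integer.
Constraint 1 (Z + Y = W) on D(Z)={3,4,7} D(Y)={2,3,4,5,6,7} D(W)={2,3,4,6}: Z {3,4,7}->{3,4}; Y {2,3,4,5,6,7}->{2,3}; W {2,3,4,6}->{6} => REVISION
Constraint 2 (Y < W) on D(Y)={2,3} D(W)={6}: no change => not a revision
Constraint 3 (Y != W) on D(Y)={2,3} D(W)={6}: no change => not a revision
Constraint 4 (Y + W = Z) on D(Y)={2,3} D(W)={6} D(Z)={3,4}: Y {2,3}->{}; W {6}->{}; Z {3,4}->{} => REVISION
Total revisions = 2

Answer: 2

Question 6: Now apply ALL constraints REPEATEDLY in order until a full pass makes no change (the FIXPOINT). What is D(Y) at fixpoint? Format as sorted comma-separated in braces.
Answer: {}

Derivation:
pass 0 (initial): D(Y)={2,3,4,5,6,7}
pass 1: W {2,3,4,6}->{}; Y {2,3,4,5,6,7}->{}; Z {3,4,7}->{}
pass 2: no change
Fixpoint after 2 passes: D(Y) = {}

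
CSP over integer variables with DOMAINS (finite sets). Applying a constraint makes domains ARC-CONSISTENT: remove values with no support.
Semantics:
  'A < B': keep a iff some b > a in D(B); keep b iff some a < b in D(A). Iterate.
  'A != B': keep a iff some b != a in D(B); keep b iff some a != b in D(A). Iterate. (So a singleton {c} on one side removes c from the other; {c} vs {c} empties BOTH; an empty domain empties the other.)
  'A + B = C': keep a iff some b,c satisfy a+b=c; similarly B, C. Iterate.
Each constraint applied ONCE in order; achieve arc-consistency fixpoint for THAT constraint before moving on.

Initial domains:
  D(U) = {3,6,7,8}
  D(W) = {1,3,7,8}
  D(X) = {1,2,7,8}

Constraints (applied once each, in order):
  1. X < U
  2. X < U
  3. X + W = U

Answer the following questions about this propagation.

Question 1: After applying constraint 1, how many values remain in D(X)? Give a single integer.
Constraint 1 (X < U) on D(X)={1,2,7,8} D(U)={3,6,7,8}: X {1,2,7,8}->{1,2,7}
So after constraint 1: D(X)={1,2,7}, size = 3

Answer: 3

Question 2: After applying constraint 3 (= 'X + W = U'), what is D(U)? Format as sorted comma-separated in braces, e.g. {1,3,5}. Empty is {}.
Constraint 1 (X < U) on D(X)={1,2,7,8} D(U)={3,6,7,8}: X {1,2,7,8}->{1,2,7}
Constraint 2 (X < U) on D(X)={1,2,7} D(U)={3,6,7,8}: no change
Constraint 3 (X + W = U) on D(X)={1,2,7} D(W)={1,3,7,8} D(U)={3,6,7,8}: W {1,3,7,8}->{1,7}; U {3,6,7,8}->{3,8}
So after constraint 3: D(U) = {3,8}

Answer: {3,8}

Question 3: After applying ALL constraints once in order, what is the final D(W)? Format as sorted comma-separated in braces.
Answer: {1,7}

Derivation:
Constraint 1 (X < U) on D(X)={1,2,7,8} D(U)={3,6,7,8}: X {1,2,7,8}->{1,2,7}
Constraint 2 (X < U) on D(X)={1,2,7} D(U)={3,6,7,8}: no change
Constraint 3 (X + W = U) on D(X)={1,2,7} D(W)={1,3,7,8} D(U)={3,6,7,8}: W {1,3,7,8}->{1,7}; U {3,6,7,8}->{3,8}
So after all 3 constraints: D(W) = {1,7}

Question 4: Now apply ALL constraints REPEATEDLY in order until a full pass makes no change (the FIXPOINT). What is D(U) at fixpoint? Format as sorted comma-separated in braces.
Answer: {3,8}

Derivation:
pass 0 (initial): D(U)={3,6,7,8}
pass 1: U {3,6,7,8}->{3,8}; W {1,3,7,8}->{1,7}; X {1,2,7,8}->{1,2,7}
pass 2: no change
Fixpoint after 2 passes: D(U) = {3,8}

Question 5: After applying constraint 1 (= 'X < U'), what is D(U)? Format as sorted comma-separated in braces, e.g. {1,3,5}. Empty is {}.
Answer: {3,6,7,8}

Derivation:
Constraint 1 (X < U) on D(X)={1,2,7,8} D(U)={3,6,7,8}: X {1,2,7,8}->{1,2,7}
So after constraint 1: D(U) = {3,6,7,8}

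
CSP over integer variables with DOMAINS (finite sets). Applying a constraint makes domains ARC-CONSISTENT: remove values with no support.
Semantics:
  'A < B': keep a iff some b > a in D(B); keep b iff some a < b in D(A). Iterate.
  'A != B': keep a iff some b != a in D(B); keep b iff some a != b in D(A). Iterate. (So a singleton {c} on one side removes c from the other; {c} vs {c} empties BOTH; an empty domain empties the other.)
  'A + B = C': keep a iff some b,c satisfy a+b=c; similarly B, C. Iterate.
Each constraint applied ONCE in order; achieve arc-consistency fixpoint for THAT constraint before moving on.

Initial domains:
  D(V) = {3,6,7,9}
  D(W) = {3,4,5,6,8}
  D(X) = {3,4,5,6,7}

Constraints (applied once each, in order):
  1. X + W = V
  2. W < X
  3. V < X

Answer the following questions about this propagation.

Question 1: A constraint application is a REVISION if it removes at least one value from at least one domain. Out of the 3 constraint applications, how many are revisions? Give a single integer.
Constraint 1 (X + W = V) on D(X)={3,4,5,6,7} D(W)={3,4,5,6,8} D(V)={3,6,7,9}: X {3,4,5,6,7}->{3,4,5,6}; W {3,4,5,6,8}->{3,4,5,6}; V {3,6,7,9}->{6,7,9} => REVISION
Constraint 2 (W < X) on D(W)={3,4,5,6} D(X)={3,4,5,6}: W {3,4,5,6}->{3,4,5}; X {3,4,5,6}->{4,5,6} => REVISION
Constraint 3 (V < X) on D(V)={6,7,9} D(X)={4,5,6}: V {6,7,9}->{}; X {4,5,6}->{} => REVISION
Total revisions = 3

Answer: 3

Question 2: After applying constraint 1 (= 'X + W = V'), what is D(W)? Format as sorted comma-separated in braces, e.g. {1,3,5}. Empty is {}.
Constraint 1 (X + W = V) on D(X)={3,4,5,6,7} D(W)={3,4,5,6,8} D(V)={3,6,7,9}: X {3,4,5,6,7}->{3,4,5,6}; W {3,4,5,6,8}->{3,4,5,6}; V {3,6,7,9}->{6,7,9}
So after constraint 1: D(W) = {3,4,5,6}

Answer: {3,4,5,6}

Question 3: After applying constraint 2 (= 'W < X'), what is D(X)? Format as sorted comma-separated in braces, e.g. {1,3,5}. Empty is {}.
Answer: {4,5,6}

Derivation:
Constraint 1 (X + W = V) on D(X)={3,4,5,6,7} D(W)={3,4,5,6,8} D(V)={3,6,7,9}: X {3,4,5,6,7}->{3,4,5,6}; W {3,4,5,6,8}->{3,4,5,6}; V {3,6,7,9}->{6,7,9}
Constraint 2 (W < X) on D(W)={3,4,5,6} D(X)={3,4,5,6}: W {3,4,5,6}->{3,4,5}; X {3,4,5,6}->{4,5,6}
So after constraint 2: D(X) = {4,5,6}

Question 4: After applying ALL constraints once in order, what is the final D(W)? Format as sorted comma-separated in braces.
Constraint 1 (X + W = V) on D(X)={3,4,5,6,7} D(W)={3,4,5,6,8} D(V)={3,6,7,9}: X {3,4,5,6,7}->{3,4,5,6}; W {3,4,5,6,8}->{3,4,5,6}; V {3,6,7,9}->{6,7,9}
Constraint 2 (W < X) on D(W)={3,4,5,6} D(X)={3,4,5,6}: W {3,4,5,6}->{3,4,5}; X {3,4,5,6}->{4,5,6}
Constraint 3 (V < X) on D(V)={6,7,9} D(X)={4,5,6}: V {6,7,9}->{}; X {4,5,6}->{}
So after all 3 constraints: D(W) = {3,4,5}

Answer: {3,4,5}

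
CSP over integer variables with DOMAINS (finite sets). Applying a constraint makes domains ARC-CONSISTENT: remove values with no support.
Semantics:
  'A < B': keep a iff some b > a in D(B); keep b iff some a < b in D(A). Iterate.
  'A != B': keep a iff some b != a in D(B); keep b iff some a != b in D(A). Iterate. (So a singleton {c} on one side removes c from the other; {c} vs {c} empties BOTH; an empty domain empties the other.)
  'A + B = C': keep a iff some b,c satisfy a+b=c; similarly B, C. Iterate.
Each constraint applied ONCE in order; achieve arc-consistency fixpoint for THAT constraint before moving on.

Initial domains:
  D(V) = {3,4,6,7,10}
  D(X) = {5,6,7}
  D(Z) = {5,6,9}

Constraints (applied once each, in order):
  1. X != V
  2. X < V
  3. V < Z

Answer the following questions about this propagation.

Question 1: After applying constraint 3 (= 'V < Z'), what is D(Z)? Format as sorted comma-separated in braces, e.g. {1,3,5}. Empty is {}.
Constraint 1 (X != V) on D(X)={5,6,7} D(V)={3,4,6,7,10}: no change
Constraint 2 (X < V) on D(X)={5,6,7} D(V)={3,4,6,7,10}: V {3,4,6,7,10}->{6,7,10}
Constraint 3 (V < Z) on D(V)={6,7,10} D(Z)={5,6,9}: V {6,7,10}->{6,7}; Z {5,6,9}->{9}
So after constraint 3: D(Z) = {9}

Answer: {9}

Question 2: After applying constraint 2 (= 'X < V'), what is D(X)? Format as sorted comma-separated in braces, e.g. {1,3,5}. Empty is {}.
Answer: {5,6,7}

Derivation:
Constraint 1 (X != V) on D(X)={5,6,7} D(V)={3,4,6,7,10}: no change
Constraint 2 (X < V) on D(X)={5,6,7} D(V)={3,4,6,7,10}: V {3,4,6,7,10}->{6,7,10}
So after constraint 2: D(X) = {5,6,7}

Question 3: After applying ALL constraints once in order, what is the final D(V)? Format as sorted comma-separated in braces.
Constraint 1 (X != V) on D(X)={5,6,7} D(V)={3,4,6,7,10}: no change
Constraint 2 (X < V) on D(X)={5,6,7} D(V)={3,4,6,7,10}: V {3,4,6,7,10}->{6,7,10}
Constraint 3 (V < Z) on D(V)={6,7,10} D(Z)={5,6,9}: V {6,7,10}->{6,7}; Z {5,6,9}->{9}
So after all 3 constraints: D(V) = {6,7}

Answer: {6,7}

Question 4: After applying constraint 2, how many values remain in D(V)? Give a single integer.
Constraint 1 (X != V) on D(X)={5,6,7} D(V)={3,4,6,7,10}: no change
Constraint 2 (X < V) on D(X)={5,6,7} D(V)={3,4,6,7,10}: V {3,4,6,7,10}->{6,7,10}
So after constraint 2: D(V)={6,7,10}, size = 3

Answer: 3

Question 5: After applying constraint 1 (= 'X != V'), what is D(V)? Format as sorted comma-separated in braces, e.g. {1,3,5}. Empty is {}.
Answer: {3,4,6,7,10}

Derivation:
Constraint 1 (X != V) on D(X)={5,6,7} D(V)={3,4,6,7,10}: no change
So after constraint 1: D(V) = {3,4,6,7,10}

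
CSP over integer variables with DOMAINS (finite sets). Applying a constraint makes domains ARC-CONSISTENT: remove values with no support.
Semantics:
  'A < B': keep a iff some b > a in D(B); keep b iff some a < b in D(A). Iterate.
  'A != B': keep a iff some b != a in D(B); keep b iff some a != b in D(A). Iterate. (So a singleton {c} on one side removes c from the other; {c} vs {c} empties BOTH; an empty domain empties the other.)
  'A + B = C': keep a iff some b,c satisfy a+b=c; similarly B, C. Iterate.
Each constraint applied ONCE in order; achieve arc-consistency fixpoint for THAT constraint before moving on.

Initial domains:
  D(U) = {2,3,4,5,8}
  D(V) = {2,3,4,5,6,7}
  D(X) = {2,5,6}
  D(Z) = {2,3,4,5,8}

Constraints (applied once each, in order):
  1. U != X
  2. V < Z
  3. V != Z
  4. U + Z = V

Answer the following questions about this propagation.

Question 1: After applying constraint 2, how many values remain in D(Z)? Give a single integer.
Answer: 4

Derivation:
Constraint 1 (U != X) on D(U)={2,3,4,5,8} D(X)={2,5,6}: no change
Constraint 2 (V < Z) on D(V)={2,3,4,5,6,7} D(Z)={2,3,4,5,8}: Z {2,3,4,5,8}->{3,4,5,8}
So after constraint 2: D(Z)={3,4,5,8}, size = 4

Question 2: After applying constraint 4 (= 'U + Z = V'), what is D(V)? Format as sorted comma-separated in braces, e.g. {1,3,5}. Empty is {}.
Answer: {5,6,7}

Derivation:
Constraint 1 (U != X) on D(U)={2,3,4,5,8} D(X)={2,5,6}: no change
Constraint 2 (V < Z) on D(V)={2,3,4,5,6,7} D(Z)={2,3,4,5,8}: Z {2,3,4,5,8}->{3,4,5,8}
Constraint 3 (V != Z) on D(V)={2,3,4,5,6,7} D(Z)={3,4,5,8}: no change
Constraint 4 (U + Z = V) on D(U)={2,3,4,5,8} D(Z)={3,4,5,8} D(V)={2,3,4,5,6,7}: U {2,3,4,5,8}->{2,3,4}; Z {3,4,5,8}->{3,4,5}; V {2,3,4,5,6,7}->{5,6,7}
So after constraint 4: D(V) = {5,6,7}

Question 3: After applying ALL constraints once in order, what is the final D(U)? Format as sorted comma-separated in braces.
Answer: {2,3,4}

Derivation:
Constraint 1 (U != X) on D(U)={2,3,4,5,8} D(X)={2,5,6}: no change
Constraint 2 (V < Z) on D(V)={2,3,4,5,6,7} D(Z)={2,3,4,5,8}: Z {2,3,4,5,8}->{3,4,5,8}
Constraint 3 (V != Z) on D(V)={2,3,4,5,6,7} D(Z)={3,4,5,8}: no change
Constraint 4 (U + Z = V) on D(U)={2,3,4,5,8} D(Z)={3,4,5,8} D(V)={2,3,4,5,6,7}: U {2,3,4,5,8}->{2,3,4}; Z {3,4,5,8}->{3,4,5}; V {2,3,4,5,6,7}->{5,6,7}
So after all 4 constraints: D(U) = {2,3,4}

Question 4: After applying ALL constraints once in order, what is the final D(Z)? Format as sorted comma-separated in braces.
Answer: {3,4,5}

Derivation:
Constraint 1 (U != X) on D(U)={2,3,4,5,8} D(X)={2,5,6}: no change
Constraint 2 (V < Z) on D(V)={2,3,4,5,6,7} D(Z)={2,3,4,5,8}: Z {2,3,4,5,8}->{3,4,5,8}
Constraint 3 (V != Z) on D(V)={2,3,4,5,6,7} D(Z)={3,4,5,8}: no change
Constraint 4 (U + Z = V) on D(U)={2,3,4,5,8} D(Z)={3,4,5,8} D(V)={2,3,4,5,6,7}: U {2,3,4,5,8}->{2,3,4}; Z {3,4,5,8}->{3,4,5}; V {2,3,4,5,6,7}->{5,6,7}
So after all 4 constraints: D(Z) = {3,4,5}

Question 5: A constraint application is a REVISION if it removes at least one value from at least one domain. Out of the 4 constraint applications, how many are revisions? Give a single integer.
Constraint 1 (U != X) on D(U)={2,3,4,5,8} D(X)={2,5,6}: no change => not a revision
Constraint 2 (V < Z) on D(V)={2,3,4,5,6,7} D(Z)={2,3,4,5,8}: Z {2,3,4,5,8}->{3,4,5,8} => REVISION
Constraint 3 (V != Z) on D(V)={2,3,4,5,6,7} D(Z)={3,4,5,8}: no change => not a revision
Constraint 4 (U + Z = V) on D(U)={2,3,4,5,8} D(Z)={3,4,5,8} D(V)={2,3,4,5,6,7}: U {2,3,4,5,8}->{2,3,4}; Z {3,4,5,8}->{3,4,5}; V {2,3,4,5,6,7}->{5,6,7} => REVISION
Total revisions = 2

Answer: 2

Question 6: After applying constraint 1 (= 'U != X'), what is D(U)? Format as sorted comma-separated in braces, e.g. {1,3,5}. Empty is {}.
Constraint 1 (U != X) on D(U)={2,3,4,5,8} D(X)={2,5,6}: no change
So after constraint 1: D(U) = {2,3,4,5,8}

Answer: {2,3,4,5,8}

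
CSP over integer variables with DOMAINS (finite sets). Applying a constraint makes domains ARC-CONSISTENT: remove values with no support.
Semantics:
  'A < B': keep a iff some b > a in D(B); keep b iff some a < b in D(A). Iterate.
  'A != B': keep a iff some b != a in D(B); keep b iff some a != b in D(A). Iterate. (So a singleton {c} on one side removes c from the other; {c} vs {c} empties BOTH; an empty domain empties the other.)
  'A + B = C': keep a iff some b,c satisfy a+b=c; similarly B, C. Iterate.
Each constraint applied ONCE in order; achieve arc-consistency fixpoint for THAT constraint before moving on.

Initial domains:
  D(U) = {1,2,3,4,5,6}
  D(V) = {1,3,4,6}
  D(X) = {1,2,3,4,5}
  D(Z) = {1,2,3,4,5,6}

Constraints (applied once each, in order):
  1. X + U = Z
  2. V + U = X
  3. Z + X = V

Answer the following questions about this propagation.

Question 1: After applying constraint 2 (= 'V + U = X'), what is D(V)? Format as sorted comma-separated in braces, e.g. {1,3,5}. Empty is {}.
Answer: {1,3,4}

Derivation:
Constraint 1 (X + U = Z) on D(X)={1,2,3,4,5} D(U)={1,2,3,4,5,6} D(Z)={1,2,3,4,5,6}: U {1,2,3,4,5,6}->{1,2,3,4,5}; Z {1,2,3,4,5,6}->{2,3,4,5,6}
Constraint 2 (V + U = X) on D(V)={1,3,4,6} D(U)={1,2,3,4,5} D(X)={1,2,3,4,5}: V {1,3,4,6}->{1,3,4}; U {1,2,3,4,5}->{1,2,3,4}; X {1,2,3,4,5}->{2,3,4,5}
So after constraint 2: D(V) = {1,3,4}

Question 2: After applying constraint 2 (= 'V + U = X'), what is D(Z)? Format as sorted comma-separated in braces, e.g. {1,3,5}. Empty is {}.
Constraint 1 (X + U = Z) on D(X)={1,2,3,4,5} D(U)={1,2,3,4,5,6} D(Z)={1,2,3,4,5,6}: U {1,2,3,4,5,6}->{1,2,3,4,5}; Z {1,2,3,4,5,6}->{2,3,4,5,6}
Constraint 2 (V + U = X) on D(V)={1,3,4,6} D(U)={1,2,3,4,5} D(X)={1,2,3,4,5}: V {1,3,4,6}->{1,3,4}; U {1,2,3,4,5}->{1,2,3,4}; X {1,2,3,4,5}->{2,3,4,5}
So after constraint 2: D(Z) = {2,3,4,5,6}

Answer: {2,3,4,5,6}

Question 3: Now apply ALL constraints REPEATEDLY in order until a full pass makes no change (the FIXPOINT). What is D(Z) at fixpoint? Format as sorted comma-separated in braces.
Answer: {}

Derivation:
pass 0 (initial): D(Z)={1,2,3,4,5,6}
pass 1: U {1,2,3,4,5,6}->{1,2,3,4}; V {1,3,4,6}->{4}; X {1,2,3,4,5}->{2}; Z {1,2,3,4,5,6}->{2}
pass 2: U {1,2,3,4}->{}; V {4}->{}; X {2}->{}; Z {2}->{}
pass 3: no change
Fixpoint after 3 passes: D(Z) = {}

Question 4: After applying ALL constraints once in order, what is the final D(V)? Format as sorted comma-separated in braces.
Constraint 1 (X + U = Z) on D(X)={1,2,3,4,5} D(U)={1,2,3,4,5,6} D(Z)={1,2,3,4,5,6}: U {1,2,3,4,5,6}->{1,2,3,4,5}; Z {1,2,3,4,5,6}->{2,3,4,5,6}
Constraint 2 (V + U = X) on D(V)={1,3,4,6} D(U)={1,2,3,4,5} D(X)={1,2,3,4,5}: V {1,3,4,6}->{1,3,4}; U {1,2,3,4,5}->{1,2,3,4}; X {1,2,3,4,5}->{2,3,4,5}
Constraint 3 (Z + X = V) on D(Z)={2,3,4,5,6} D(X)={2,3,4,5} D(V)={1,3,4}: Z {2,3,4,5,6}->{2}; X {2,3,4,5}->{2}; V {1,3,4}->{4}
So after all 3 constraints: D(V) = {4}

Answer: {4}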